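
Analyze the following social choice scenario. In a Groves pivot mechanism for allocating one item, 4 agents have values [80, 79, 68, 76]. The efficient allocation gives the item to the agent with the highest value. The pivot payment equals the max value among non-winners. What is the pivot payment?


Step 1: The efficient winner is agent 0 with value 80
Step 2: Other agents' values: [79, 68, 76]
Step 3: Pivot payment = max(others) = 79
Step 4: The winner pays 79

79


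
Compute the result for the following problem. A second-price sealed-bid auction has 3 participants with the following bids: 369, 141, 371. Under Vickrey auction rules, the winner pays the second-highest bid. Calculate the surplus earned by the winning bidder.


Step 1: Sort bids in descending order: 371, 369, 141
Step 2: The winning bid is the highest: 371
Step 3: The payment equals the second-highest bid: 369
Step 4: Surplus = winner's bid - payment = 371 - 369 = 2

2


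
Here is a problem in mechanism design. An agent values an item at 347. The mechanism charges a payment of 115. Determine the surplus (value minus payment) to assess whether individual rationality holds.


Step 1: Surplus = value - payment = 347 - 115 = 232
Step 2: IR is satisfied (surplus >= 0)

232


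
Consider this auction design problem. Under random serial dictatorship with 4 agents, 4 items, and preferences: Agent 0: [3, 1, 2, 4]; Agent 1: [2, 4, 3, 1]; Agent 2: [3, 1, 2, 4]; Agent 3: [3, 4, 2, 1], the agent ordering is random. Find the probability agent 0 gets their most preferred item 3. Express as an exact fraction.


Step 1: Agent 0 wants item 3
Step 2: There are 24 possible orderings of agents
Step 3: In 8 orderings, agent 0 gets item 3
Step 4: Probability = 8/24 = 1/3

1/3


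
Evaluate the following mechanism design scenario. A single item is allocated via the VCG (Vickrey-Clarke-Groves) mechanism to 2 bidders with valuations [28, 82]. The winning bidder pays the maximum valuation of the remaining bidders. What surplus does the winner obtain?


Step 1: The winner is the agent with the highest value: agent 1 with value 82
Step 2: Values of other agents: [28]
Step 3: VCG payment = max of others' values = 28
Step 4: Surplus = 82 - 28 = 54

54


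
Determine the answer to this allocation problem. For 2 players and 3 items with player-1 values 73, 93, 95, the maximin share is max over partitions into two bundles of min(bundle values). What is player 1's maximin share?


Step 1: Item values = 73, 93, 95
Step 2: Enumerate all 2-bundle partitions and take the smaller bundle:
  Partition 1: {73} vs {93,95} -> bundles 73, 188; min = 73
  Partition 2: {93} vs {73,95} -> bundles 93, 168; min = 93
  Partition 3: {95} vs {73,93} -> bundles 95, 166; min = 95
Step 3: MMS = max(73, 93, 95) = 95

95


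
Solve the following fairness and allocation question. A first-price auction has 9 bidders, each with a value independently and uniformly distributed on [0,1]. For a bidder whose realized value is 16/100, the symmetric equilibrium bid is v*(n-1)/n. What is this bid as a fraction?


Step 1: The symmetric BNE bidding function is b(v) = v * (n-1) / n
Step 2: Substitute v = 4/25 and n = 9
Step 3: b = 4/25 * 8/9
Step 4: b = 32/225

32/225


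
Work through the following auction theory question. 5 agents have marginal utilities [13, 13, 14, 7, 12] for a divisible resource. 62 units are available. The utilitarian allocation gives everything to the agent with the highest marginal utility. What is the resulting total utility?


Step 1: The marginal utilities are [13, 13, 14, 7, 12]
Step 2: The highest marginal utility is 14
Step 3: All 62 units go to that agent
Step 4: Total utility = 14 * 62 = 868

868


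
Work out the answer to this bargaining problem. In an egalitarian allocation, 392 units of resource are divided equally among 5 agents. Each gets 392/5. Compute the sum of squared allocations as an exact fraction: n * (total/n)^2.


Step 1: Each agent's share = 392/5
Step 2: Square of each share = (392/5)^2 = 153664/25
Step 3: Sum of squares = 5 * 153664/25 = 153664/5

153664/5


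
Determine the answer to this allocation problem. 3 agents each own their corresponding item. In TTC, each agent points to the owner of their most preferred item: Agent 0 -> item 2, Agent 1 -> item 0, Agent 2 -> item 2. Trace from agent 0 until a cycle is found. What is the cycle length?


Step 1: Trace the pointer graph from agent 0: 0 -> 2 -> 2
Step 2: A cycle is detected when we revisit agent 2
Step 3: The cycle is: 2 -> 2
Step 4: Cycle length = 1

1


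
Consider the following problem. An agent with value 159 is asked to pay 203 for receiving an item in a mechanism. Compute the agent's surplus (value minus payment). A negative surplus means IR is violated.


Step 1: Surplus = value - payment = 159 - 203 = -44
Step 2: IR is violated (surplus < 0)

-44


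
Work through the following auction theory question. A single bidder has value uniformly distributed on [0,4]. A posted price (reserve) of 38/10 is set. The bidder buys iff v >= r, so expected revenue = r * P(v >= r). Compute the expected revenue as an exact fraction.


Step 1: Posted price r = 19/5, value support [0,4]
Step 2: P(v >= r) = (4 - 19/5)/4 = 1/20
Step 3: Expected revenue = r * P(v >= r) = 19/5 * 1/20
Step 4: Revenue = 19/100

19/100


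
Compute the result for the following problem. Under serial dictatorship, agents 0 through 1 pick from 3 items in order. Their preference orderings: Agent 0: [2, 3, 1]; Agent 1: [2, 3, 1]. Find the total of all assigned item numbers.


Step 1: Agent 0 picks item 2
Step 2: Agent 1 picks item 3
Step 3: Sum = 2 + 3 = 5

5


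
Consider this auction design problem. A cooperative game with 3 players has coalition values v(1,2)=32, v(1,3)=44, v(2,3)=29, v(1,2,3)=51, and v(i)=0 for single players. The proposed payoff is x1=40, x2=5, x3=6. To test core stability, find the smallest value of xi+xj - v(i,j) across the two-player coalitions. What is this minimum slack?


Step 1: Slack for coalition (1,2): x1+x2 - v12 = 45 - 32 = 13
Step 2: Slack for coalition (1,3): x1+x3 - v13 = 46 - 44 = 2
Step 3: Slack for coalition (2,3): x2+x3 - v23 = 11 - 29 = -18
Step 4: Minimum slack = min(13, 2, -18) = -18, attained by (2,3); coalition (2,3) can block (slack < 0), so the allocation is not in the core

-18


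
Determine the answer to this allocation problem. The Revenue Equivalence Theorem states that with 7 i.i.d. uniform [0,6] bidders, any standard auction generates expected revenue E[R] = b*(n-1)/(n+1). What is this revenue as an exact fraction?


Step 1: By Revenue Equivalence, expected revenue = b*(n-1)/(n+1)
Step 2: Substituting n = 7, b = 6
Step 3: Revenue = 6*(7-1)/(7+1) = 6*6/8
Step 4: Revenue = 36/8 = 9/2

9/2


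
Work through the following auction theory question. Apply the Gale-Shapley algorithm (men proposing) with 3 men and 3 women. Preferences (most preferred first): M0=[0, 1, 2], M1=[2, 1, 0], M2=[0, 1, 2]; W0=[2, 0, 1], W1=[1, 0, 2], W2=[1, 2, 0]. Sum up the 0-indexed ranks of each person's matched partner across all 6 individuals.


Step 1: Run Gale-Shapley (men propose, women hold best offer):
  M0 proposes to W0; she accepts
  M1 proposes to W2; she accepts
  M2 proposes to W0; she switches from M0
  M0 proposes to W1; she accepts
Step 2: Final matching: W0-M2, W1-M0, W2-M1
Step 3: 0-indexed ranks (man's rank of his match, then woman's): 0 + 0 + 1 + 1 + 0 + 0
Step 4: Total rank sum = 2

2


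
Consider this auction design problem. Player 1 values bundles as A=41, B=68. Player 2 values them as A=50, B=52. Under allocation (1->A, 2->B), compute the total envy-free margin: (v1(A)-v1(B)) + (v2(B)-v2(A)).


Step 1: Player 1's margin = v1(A) - v1(B) = 41 - 68 = -27
Step 2: Player 2's margin = v2(B) - v2(A) = 52 - 50 = 2
Step 3: Total margin = -27 + 2 = -25

-25


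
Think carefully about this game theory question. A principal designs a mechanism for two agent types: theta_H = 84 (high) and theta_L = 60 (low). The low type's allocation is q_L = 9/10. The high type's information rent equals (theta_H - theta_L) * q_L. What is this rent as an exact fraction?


Step 1: theta_H - theta_L = 84 - 60 = 24
Step 2: Information rent = (theta_H - theta_L) * q_L
Step 3: = 24 * 9/10
Step 4: = 108/5

108/5


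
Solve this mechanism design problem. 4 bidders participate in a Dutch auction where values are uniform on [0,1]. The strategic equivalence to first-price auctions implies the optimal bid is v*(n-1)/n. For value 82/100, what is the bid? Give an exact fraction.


Step 1: Dutch auctions are strategically equivalent to first-price auctions
Step 2: The equilibrium bid is b(v) = v*(n-1)/n
Step 3: b = 41/50 * 3/4
Step 4: b = 123/200

123/200


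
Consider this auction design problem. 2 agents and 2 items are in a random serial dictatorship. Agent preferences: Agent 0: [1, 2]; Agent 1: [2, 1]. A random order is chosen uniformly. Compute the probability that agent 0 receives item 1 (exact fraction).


Step 1: Agent 0 wants item 1
Step 2: There are 2 possible orderings of agents
Step 3: In 2 orderings, agent 0 gets item 1
Step 4: Probability = 2/2 = 1

1


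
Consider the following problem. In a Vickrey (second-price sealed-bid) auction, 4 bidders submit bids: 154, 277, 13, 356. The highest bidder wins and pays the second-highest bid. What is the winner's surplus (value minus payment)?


Step 1: Sort bids in descending order: 356, 277, 154, 13
Step 2: The winning bid is the highest: 356
Step 3: The payment equals the second-highest bid: 277
Step 4: Surplus = winner's bid - payment = 356 - 277 = 79

79


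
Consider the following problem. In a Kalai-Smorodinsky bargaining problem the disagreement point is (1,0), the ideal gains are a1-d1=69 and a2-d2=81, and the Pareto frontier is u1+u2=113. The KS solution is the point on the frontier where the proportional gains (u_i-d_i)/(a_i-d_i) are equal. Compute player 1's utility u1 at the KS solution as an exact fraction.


Step 1: At the KS point, (u1-d1)/r1 = (u2-d2)/r2 = t and u1+u2 = 113
Step 2: u1 = d1 + r1*t and u2 = d2 + r2*t, so (d1 + r1*t) + (d2 + r2*t) = 113
Step 3: t = (113 - 1 - 0)/(69 + 81) = 112/150 = 56/75
Step 4: u1 = d1 + r1*t = 1 + 69 * 56/75 = 1313/25
Step 5: (Check: u2 = d2 + r2*t = 1512/25; u1+u2 = 1313/25 + 1512/25 = 113, on the frontier.)

1313/25


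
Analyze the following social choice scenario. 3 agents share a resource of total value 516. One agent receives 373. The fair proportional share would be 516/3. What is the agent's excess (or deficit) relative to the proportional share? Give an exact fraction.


Step 1: Proportional share = 516/3 = 172
Step 2: Agent's actual allocation = 373
Step 3: Excess = 373 - 172 = 201

201


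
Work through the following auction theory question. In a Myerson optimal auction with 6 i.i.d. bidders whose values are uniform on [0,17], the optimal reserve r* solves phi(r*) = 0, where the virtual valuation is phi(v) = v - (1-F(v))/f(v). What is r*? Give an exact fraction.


Step 1: For U[0,17], F(v) = v/17 and f(v) = 1/17
Step 2: phi(v) = v - (1 - v/17)/(1/17) = v - (17 - v) = 2v - 17
Step 3: Set phi(r*) = 0: 2r* - 17 = 0
Step 4: r* = 17/2 (the number of bidders n = 6 does not enter)

17/2


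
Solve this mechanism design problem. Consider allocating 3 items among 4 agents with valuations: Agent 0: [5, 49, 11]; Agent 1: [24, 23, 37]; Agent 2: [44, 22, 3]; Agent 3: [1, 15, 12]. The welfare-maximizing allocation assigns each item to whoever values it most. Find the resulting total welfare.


Step 1: For each item, find the maximum value among all agents.
Step 2: Item 0 -> Agent 2 (value 44)
Step 3: Item 1 -> Agent 0 (value 49)
Step 4: Item 2 -> Agent 1 (value 37)
Step 5: Total welfare = 44 + 49 + 37 = 130

130


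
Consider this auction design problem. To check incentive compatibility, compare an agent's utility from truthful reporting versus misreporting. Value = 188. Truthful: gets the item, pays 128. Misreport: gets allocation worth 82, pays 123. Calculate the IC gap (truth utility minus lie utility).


Step 1: U(truth) = value - payment = 188 - 128 = 60
Step 2: U(lie) = allocation - payment = 82 - 123 = -41
Step 3: IC gap = 60 - (-41) = 101

101


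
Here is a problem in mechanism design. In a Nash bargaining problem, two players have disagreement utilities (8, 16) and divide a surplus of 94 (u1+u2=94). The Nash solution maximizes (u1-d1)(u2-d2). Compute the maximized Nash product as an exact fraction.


Step 1: The Nash solution splits surplus symmetrically above the disagreement point
Step 2: u1 = (total + d1 - d2)/2 = (94 + 8 - 16)/2 = 43
Step 3: u2 = (total - d1 + d2)/2 = (94 - 8 + 16)/2 = 51
Step 4: Nash product = (43 - 8) * (51 - 16)
Step 5: = 35 * 35 = 1225

1225


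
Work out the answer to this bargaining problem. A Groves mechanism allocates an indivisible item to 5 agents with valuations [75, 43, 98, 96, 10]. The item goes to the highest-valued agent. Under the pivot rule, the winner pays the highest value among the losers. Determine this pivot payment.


Step 1: The efficient winner is agent 2 with value 98
Step 2: Other agents' values: [75, 43, 96, 10]
Step 3: Pivot payment = max(others) = 96
Step 4: The winner pays 96

96


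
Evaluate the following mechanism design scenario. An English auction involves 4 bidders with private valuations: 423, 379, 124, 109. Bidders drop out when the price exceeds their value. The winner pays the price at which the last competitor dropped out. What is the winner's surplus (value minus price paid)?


Step 1: Identify the highest value: 423
Step 2: Identify the second-highest value: 379
Step 3: The final price = second-highest value = 379
Step 4: Surplus = 423 - 379 = 44

44


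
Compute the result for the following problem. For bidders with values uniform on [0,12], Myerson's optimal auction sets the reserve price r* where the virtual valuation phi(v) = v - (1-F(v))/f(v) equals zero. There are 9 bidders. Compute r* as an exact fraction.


Step 1: For U[0,12], F(v) = v/12 and f(v) = 1/12
Step 2: phi(v) = v - (1 - v/12)/(1/12) = v - (12 - v) = 2v - 12
Step 3: Set phi(r*) = 0: 2r* - 12 = 0
Step 4: r* = 12/2 = 6 (the number of bidders n = 9 does not enter)

6


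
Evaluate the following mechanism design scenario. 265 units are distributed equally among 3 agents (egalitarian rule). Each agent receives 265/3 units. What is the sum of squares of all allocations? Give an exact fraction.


Step 1: Each agent's share = 265/3
Step 2: Square of each share = (265/3)^2 = 70225/9
Step 3: Sum of squares = 3 * 70225/9 = 70225/3

70225/3


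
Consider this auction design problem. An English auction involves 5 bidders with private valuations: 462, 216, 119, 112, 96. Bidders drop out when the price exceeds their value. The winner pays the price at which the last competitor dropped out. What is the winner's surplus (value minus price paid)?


Step 1: Identify the highest value: 462
Step 2: Identify the second-highest value: 216
Step 3: The final price = second-highest value = 216
Step 4: Surplus = 462 - 216 = 246

246


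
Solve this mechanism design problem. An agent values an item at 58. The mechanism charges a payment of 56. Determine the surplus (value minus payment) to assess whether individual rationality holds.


Step 1: Surplus = value - payment = 58 - 56 = 2
Step 2: IR is satisfied (surplus >= 0)

2


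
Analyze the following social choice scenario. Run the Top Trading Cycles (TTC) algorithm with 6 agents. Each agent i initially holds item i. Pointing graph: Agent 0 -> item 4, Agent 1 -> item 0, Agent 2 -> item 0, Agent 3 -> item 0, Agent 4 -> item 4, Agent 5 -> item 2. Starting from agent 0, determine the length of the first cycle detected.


Step 1: Trace the pointer graph from agent 0: 0 -> 4 -> 4
Step 2: A cycle is detected when we revisit agent 4
Step 3: The cycle is: 4 -> 4
Step 4: Cycle length = 1

1


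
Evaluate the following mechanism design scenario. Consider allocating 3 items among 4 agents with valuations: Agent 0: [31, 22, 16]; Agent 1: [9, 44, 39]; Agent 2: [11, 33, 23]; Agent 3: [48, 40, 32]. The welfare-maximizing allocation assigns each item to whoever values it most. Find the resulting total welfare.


Step 1: For each item, find the maximum value among all agents.
Step 2: Item 0 -> Agent 3 (value 48)
Step 3: Item 1 -> Agent 1 (value 44)
Step 4: Item 2 -> Agent 1 (value 39)
Step 5: Total welfare = 48 + 44 + 39 = 131

131


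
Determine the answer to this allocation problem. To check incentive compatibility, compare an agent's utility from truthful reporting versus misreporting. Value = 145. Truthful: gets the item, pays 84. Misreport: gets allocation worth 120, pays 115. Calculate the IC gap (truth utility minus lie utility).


Step 1: U(truth) = value - payment = 145 - 84 = 61
Step 2: U(lie) = allocation - payment = 120 - 115 = 5
Step 3: IC gap = 61 - 5 = 56

56


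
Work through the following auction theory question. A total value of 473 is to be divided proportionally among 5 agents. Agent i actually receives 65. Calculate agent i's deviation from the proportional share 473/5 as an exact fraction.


Step 1: Proportional share = 473/5
Step 2: Agent's actual allocation = 65
Step 3: Excess = 65 - 473/5 = -148/5

-148/5


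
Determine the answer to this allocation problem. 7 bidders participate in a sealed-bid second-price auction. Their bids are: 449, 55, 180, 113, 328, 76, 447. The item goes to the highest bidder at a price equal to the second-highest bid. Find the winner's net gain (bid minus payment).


Step 1: Sort bids in descending order: 449, 447, 328, 180, 113, 76, 55
Step 2: The winning bid is the highest: 449
Step 3: The payment equals the second-highest bid: 447
Step 4: Surplus = winner's bid - payment = 449 - 447 = 2

2


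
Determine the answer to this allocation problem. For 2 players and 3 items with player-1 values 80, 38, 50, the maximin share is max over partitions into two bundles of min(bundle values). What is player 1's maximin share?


Step 1: Item values = 80, 38, 50
Step 2: Enumerate all 2-bundle partitions and take the smaller bundle:
  Partition 1: {80} vs {38,50} -> bundles 80, 88; min = 80
  Partition 2: {38} vs {80,50} -> bundles 38, 130; min = 38
  Partition 3: {50} vs {80,38} -> bundles 50, 118; min = 50
Step 3: MMS = max(80, 38, 50) = 80

80


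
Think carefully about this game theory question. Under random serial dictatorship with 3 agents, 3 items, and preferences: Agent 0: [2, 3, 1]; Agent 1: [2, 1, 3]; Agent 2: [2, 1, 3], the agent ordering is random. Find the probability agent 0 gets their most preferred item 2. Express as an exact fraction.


Step 1: Agent 0 wants item 2
Step 2: There are 6 possible orderings of agents
Step 3: In 2 orderings, agent 0 gets item 2
Step 4: Probability = 2/6 = 1/3

1/3


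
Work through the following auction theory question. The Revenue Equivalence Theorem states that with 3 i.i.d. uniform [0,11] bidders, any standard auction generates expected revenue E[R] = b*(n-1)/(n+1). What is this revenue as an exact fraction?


Step 1: By Revenue Equivalence, expected revenue = b*(n-1)/(n+1)
Step 2: Substituting n = 3, b = 11
Step 3: Revenue = 11*(3-1)/(3+1) = 11*2/4
Step 4: Revenue = 22/4 = 11/2

11/2


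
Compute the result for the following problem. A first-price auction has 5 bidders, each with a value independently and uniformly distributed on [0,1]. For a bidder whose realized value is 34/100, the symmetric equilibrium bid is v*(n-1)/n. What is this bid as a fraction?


Step 1: The symmetric BNE bidding function is b(v) = v * (n-1) / n
Step 2: Substitute v = 17/50 and n = 5
Step 3: b = 17/50 * 4/5
Step 4: b = 34/125

34/125


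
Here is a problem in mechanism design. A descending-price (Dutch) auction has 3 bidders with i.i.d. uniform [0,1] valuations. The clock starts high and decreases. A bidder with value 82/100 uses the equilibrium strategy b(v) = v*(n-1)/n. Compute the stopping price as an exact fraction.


Step 1: Dutch auctions are strategically equivalent to first-price auctions
Step 2: The equilibrium bid is b(v) = v*(n-1)/n
Step 3: b = 41/50 * 2/3
Step 4: b = 41/75

41/75


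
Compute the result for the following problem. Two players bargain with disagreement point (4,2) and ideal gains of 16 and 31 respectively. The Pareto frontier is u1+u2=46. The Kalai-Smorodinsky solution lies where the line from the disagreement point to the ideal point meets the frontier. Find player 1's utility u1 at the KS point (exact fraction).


Step 1: At the KS point, (u1-d1)/r1 = (u2-d2)/r2 = t and u1+u2 = 46
Step 2: u1 = d1 + r1*t and u2 = d2 + r2*t, so (d1 + r1*t) + (d2 + r2*t) = 46
Step 3: t = (46 - 4 - 2)/(16 + 31) = 40/47
Step 4: u1 = d1 + r1*t = 4 + 16 * 40/47 = 828/47
Step 5: (Check: u2 = d2 + r2*t = 1334/47; u1+u2 = 828/47 + 1334/47 = 46, on the frontier.)

828/47


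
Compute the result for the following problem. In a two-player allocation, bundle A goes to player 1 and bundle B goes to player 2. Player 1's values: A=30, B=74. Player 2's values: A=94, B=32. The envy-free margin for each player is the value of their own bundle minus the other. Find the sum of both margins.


Step 1: Player 1's margin = v1(A) - v1(B) = 30 - 74 = -44
Step 2: Player 2's margin = v2(B) - v2(A) = 32 - 94 = -62
Step 3: Total margin = -44 + -62 = -106

-106


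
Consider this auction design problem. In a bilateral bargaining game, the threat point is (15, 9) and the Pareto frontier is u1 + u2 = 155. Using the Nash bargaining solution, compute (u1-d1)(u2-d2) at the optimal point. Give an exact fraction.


Step 1: The Nash solution splits surplus symmetrically above the disagreement point
Step 2: u1 = (total + d1 - d2)/2 = (155 + 15 - 9)/2 = 161/2
Step 3: u2 = (total - d1 + d2)/2 = (155 - 15 + 9)/2 = 149/2
Step 4: Nash product = (161/2 - 15) * (149/2 - 9)
Step 5: = 131/2 * 131/2 = 17161/4

17161/4


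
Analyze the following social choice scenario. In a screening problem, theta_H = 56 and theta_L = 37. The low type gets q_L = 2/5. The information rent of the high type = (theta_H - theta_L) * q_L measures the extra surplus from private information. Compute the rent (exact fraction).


Step 1: theta_H - theta_L = 56 - 37 = 19
Step 2: Information rent = (theta_H - theta_L) * q_L
Step 3: = 19 * 2/5
Step 4: = 38/5

38/5


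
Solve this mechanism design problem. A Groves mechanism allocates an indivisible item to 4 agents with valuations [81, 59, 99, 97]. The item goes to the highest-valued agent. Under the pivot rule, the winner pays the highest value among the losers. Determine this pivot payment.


Step 1: The efficient winner is agent 2 with value 99
Step 2: Other agents' values: [81, 59, 97]
Step 3: Pivot payment = max(others) = 97
Step 4: The winner pays 97

97


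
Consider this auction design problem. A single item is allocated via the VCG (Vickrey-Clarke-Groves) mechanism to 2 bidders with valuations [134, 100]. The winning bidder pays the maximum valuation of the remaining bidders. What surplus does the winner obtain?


Step 1: The winner is the agent with the highest value: agent 0 with value 134
Step 2: Values of other agents: [100]
Step 3: VCG payment = max of others' values = 100
Step 4: Surplus = 134 - 100 = 34

34


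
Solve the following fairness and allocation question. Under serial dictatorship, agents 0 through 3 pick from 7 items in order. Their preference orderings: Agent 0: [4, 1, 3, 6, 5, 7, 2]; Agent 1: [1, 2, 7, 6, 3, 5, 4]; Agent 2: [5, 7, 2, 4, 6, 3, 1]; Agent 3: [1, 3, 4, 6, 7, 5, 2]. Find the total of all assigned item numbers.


Step 1: Agent 0 picks item 4
Step 2: Agent 1 picks item 1
Step 3: Agent 2 picks item 5
Step 4: Agent 3 picks item 3
Step 5: Sum = 4 + 1 + 5 + 3 = 13

13


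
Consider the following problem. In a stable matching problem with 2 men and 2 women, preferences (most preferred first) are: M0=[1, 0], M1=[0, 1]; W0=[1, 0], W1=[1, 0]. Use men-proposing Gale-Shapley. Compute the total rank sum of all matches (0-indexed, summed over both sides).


Step 1: Run Gale-Shapley (men propose, women hold best offer):
  M0 proposes to W1; she accepts
  M1 proposes to W0; she accepts
Step 2: Final matching: W0-M1, W1-M0
Step 3: 0-indexed ranks (man's rank of his match, then woman's): 0 + 0 + 0 + 1
Step 4: Total rank sum = 1

1


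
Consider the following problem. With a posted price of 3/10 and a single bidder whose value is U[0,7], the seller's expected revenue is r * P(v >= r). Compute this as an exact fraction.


Step 1: Posted price r = 3/10, value support [0,7]
Step 2: P(v >= r) = (7 - 3/10)/7 = 67/70
Step 3: Expected revenue = r * P(v >= r) = 3/10 * 67/70
Step 4: Revenue = 201/700

201/700


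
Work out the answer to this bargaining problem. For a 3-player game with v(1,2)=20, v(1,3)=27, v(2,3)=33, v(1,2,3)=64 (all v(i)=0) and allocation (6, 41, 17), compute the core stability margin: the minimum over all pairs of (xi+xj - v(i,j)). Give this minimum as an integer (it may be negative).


Step 1: Slack for coalition (1,2): x1+x2 - v12 = 47 - 20 = 27
Step 2: Slack for coalition (1,3): x1+x3 - v13 = 23 - 27 = -4
Step 3: Slack for coalition (2,3): x2+x3 - v23 = 58 - 33 = 25
Step 4: Minimum slack = min(27, -4, 25) = -4, attained by (1,3); coalition (1,3) can block (slack < 0), so the allocation is not in the core

-4


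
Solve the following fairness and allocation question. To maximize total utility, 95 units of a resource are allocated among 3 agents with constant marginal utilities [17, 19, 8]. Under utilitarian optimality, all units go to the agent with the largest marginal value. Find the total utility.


Step 1: The marginal utilities are [17, 19, 8]
Step 2: The highest marginal utility is 19
Step 3: All 95 units go to that agent
Step 4: Total utility = 19 * 95 = 1805

1805


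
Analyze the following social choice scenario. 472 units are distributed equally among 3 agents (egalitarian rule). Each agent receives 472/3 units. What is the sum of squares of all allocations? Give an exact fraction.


Step 1: Each agent's share = 472/3
Step 2: Square of each share = (472/3)^2 = 222784/9
Step 3: Sum of squares = 3 * 222784/9 = 222784/3

222784/3


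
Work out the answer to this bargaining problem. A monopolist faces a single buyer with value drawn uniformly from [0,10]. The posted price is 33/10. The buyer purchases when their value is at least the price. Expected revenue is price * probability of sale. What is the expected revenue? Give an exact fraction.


Step 1: Posted price r = 33/10, value support [0,10]
Step 2: P(v >= r) = (10 - 33/10)/10 = 67/100
Step 3: Expected revenue = r * P(v >= r) = 33/10 * 67/100
Step 4: Revenue = 2211/1000

2211/1000


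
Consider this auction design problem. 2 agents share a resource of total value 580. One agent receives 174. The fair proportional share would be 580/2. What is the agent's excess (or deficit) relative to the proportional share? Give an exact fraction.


Step 1: Proportional share = 580/2 = 290
Step 2: Agent's actual allocation = 174
Step 3: Excess = 174 - 290 = -116

-116


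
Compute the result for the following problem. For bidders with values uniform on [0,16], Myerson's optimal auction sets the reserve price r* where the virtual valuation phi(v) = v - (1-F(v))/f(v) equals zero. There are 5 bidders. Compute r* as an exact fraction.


Step 1: For U[0,16], F(v) = v/16 and f(v) = 1/16
Step 2: phi(v) = v - (1 - v/16)/(1/16) = v - (16 - v) = 2v - 16
Step 3: Set phi(r*) = 0: 2r* - 16 = 0
Step 4: r* = 16/2 = 8 (the number of bidders n = 5 does not enter)

8


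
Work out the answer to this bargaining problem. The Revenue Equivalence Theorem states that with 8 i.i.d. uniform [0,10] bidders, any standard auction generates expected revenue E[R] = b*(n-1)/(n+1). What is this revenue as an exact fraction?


Step 1: By Revenue Equivalence, expected revenue = b*(n-1)/(n+1)
Step 2: Substituting n = 8, b = 10
Step 3: Revenue = 10*(8-1)/(8+1) = 10*7/9
Step 4: Revenue = 70/9

70/9


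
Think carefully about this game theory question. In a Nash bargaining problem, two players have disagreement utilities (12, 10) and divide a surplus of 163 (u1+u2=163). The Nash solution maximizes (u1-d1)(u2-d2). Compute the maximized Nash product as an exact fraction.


Step 1: The Nash solution splits surplus symmetrically above the disagreement point
Step 2: u1 = (total + d1 - d2)/2 = (163 + 12 - 10)/2 = 165/2
Step 3: u2 = (total - d1 + d2)/2 = (163 - 12 + 10)/2 = 161/2
Step 4: Nash product = (165/2 - 12) * (161/2 - 10)
Step 5: = 141/2 * 141/2 = 19881/4

19881/4


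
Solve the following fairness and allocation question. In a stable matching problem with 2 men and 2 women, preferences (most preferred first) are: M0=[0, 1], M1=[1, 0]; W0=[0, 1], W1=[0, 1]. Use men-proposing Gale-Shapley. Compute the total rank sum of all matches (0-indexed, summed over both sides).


Step 1: Run Gale-Shapley (men propose, women hold best offer):
  M0 proposes to W0; she accepts
  M1 proposes to W1; she accepts
Step 2: Final matching: W0-M0, W1-M1
Step 3: 0-indexed ranks (man's rank of his match, then woman's): 0 + 0 + 0 + 1
Step 4: Total rank sum = 1

1


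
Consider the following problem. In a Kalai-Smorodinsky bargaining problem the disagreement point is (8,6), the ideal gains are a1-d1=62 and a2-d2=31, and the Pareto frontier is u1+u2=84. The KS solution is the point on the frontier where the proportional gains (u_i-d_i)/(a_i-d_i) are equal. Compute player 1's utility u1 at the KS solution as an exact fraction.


Step 1: At the KS point, (u1-d1)/r1 = (u2-d2)/r2 = t and u1+u2 = 84
Step 2: u1 = d1 + r1*t and u2 = d2 + r2*t, so (d1 + r1*t) + (d2 + r2*t) = 84
Step 3: t = (84 - 8 - 6)/(62 + 31) = 70/93
Step 4: u1 = d1 + r1*t = 8 + 62 * 70/93 = 164/3
Step 5: (Check: u2 = d2 + r2*t = 88/3; u1+u2 = 164/3 + 88/3 = 84, on the frontier.)

164/3


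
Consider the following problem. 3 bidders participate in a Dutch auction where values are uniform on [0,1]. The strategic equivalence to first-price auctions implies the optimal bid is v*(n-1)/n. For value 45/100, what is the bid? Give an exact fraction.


Step 1: Dutch auctions are strategically equivalent to first-price auctions
Step 2: The equilibrium bid is b(v) = v*(n-1)/n
Step 3: b = 9/20 * 2/3
Step 4: b = 3/10

3/10


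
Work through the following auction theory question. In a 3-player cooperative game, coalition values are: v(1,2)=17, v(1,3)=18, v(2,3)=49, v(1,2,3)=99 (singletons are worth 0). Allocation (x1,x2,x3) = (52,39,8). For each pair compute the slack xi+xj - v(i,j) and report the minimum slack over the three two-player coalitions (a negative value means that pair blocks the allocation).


Step 1: Slack for coalition (1,2): x1+x2 - v12 = 91 - 17 = 74
Step 2: Slack for coalition (1,3): x1+x3 - v13 = 60 - 18 = 42
Step 3: Slack for coalition (2,3): x2+x3 - v23 = 47 - 49 = -2
Step 4: Minimum slack = min(74, 42, -2) = -2, attained by (2,3); coalition (2,3) can block (slack < 0), so the allocation is not in the core

-2


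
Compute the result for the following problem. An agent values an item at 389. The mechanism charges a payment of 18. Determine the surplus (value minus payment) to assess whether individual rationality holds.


Step 1: Surplus = value - payment = 389 - 18 = 371
Step 2: IR is satisfied (surplus >= 0)

371


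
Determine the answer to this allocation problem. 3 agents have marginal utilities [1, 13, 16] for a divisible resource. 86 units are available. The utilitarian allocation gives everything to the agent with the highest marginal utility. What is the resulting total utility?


Step 1: The marginal utilities are [1, 13, 16]
Step 2: The highest marginal utility is 16
Step 3: All 86 units go to that agent
Step 4: Total utility = 16 * 86 = 1376

1376


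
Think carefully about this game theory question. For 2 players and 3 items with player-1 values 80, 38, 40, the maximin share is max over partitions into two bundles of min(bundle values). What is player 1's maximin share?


Step 1: Item values = 80, 38, 40
Step 2: Enumerate all 2-bundle partitions and take the smaller bundle:
  Partition 1: {80} vs {38,40} -> bundles 80, 78; min = 78
  Partition 2: {38} vs {80,40} -> bundles 38, 120; min = 38
  Partition 3: {40} vs {80,38} -> bundles 40, 118; min = 40
Step 3: MMS = max(78, 38, 40) = 78

78


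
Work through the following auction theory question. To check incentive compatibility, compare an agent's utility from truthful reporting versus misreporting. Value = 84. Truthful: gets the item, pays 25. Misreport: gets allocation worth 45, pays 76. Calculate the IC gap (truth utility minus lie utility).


Step 1: U(truth) = value - payment = 84 - 25 = 59
Step 2: U(lie) = allocation - payment = 45 - 76 = -31
Step 3: IC gap = 59 - (-31) = 90

90


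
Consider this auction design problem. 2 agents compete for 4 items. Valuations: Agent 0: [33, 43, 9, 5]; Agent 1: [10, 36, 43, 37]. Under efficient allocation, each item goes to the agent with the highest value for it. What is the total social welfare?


Step 1: For each item, find the maximum value among all agents.
Step 2: Item 0 -> Agent 0 (value 33)
Step 3: Item 1 -> Agent 0 (value 43)
Step 4: Item 2 -> Agent 1 (value 43)
Step 5: Item 3 -> Agent 1 (value 37)
Step 6: Total welfare = 33 + 43 + 43 + 37 = 156

156


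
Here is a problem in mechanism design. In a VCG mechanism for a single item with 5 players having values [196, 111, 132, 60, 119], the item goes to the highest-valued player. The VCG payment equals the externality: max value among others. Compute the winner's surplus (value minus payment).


Step 1: The winner is the agent with the highest value: agent 0 with value 196
Step 2: Values of other agents: [111, 132, 60, 119]
Step 3: VCG payment = max of others' values = 132
Step 4: Surplus = 196 - 132 = 64

64


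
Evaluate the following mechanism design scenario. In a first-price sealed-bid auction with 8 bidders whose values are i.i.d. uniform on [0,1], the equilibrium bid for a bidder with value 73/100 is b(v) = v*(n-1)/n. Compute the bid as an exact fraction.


Step 1: The symmetric BNE bidding function is b(v) = v * (n-1) / n
Step 2: Substitute v = 73/100 and n = 8
Step 3: b = 73/100 * 7/8
Step 4: b = 511/800

511/800


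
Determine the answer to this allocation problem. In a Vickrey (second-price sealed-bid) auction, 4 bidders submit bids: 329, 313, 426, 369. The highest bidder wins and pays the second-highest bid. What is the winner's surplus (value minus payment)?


Step 1: Sort bids in descending order: 426, 369, 329, 313
Step 2: The winning bid is the highest: 426
Step 3: The payment equals the second-highest bid: 369
Step 4: Surplus = winner's bid - payment = 426 - 369 = 57

57


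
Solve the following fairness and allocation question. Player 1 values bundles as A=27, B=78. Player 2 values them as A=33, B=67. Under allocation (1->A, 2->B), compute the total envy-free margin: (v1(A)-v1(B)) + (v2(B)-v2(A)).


Step 1: Player 1's margin = v1(A) - v1(B) = 27 - 78 = -51
Step 2: Player 2's margin = v2(B) - v2(A) = 67 - 33 = 34
Step 3: Total margin = -51 + 34 = -17

-17


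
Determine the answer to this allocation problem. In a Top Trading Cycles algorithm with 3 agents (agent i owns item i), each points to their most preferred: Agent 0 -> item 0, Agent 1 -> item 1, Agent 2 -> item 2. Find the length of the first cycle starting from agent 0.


Step 1: Trace the pointer graph from agent 0: 0 -> 0
Step 2: A cycle is detected when we revisit agent 0
Step 3: The cycle is: 0 -> 0
Step 4: Cycle length = 1

1


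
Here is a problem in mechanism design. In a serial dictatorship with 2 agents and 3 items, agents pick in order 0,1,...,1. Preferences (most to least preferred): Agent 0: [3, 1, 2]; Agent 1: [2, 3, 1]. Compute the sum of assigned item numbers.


Step 1: Agent 0 picks item 3
Step 2: Agent 1 picks item 2
Step 3: Sum = 3 + 2 = 5

5


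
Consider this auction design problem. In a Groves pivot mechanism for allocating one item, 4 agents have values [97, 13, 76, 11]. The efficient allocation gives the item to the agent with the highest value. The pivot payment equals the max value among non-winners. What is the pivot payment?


Step 1: The efficient winner is agent 0 with value 97
Step 2: Other agents' values: [13, 76, 11]
Step 3: Pivot payment = max(others) = 76
Step 4: The winner pays 76

76


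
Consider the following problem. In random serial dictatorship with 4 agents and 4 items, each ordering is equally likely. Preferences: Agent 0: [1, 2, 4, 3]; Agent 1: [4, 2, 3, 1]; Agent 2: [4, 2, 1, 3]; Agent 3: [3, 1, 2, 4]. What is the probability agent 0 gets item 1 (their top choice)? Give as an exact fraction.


Step 1: Agent 0 wants item 1
Step 2: There are 24 possible orderings of agents
Step 3: In 24 orderings, agent 0 gets item 1
Step 4: Probability = 24/24 = 1

1


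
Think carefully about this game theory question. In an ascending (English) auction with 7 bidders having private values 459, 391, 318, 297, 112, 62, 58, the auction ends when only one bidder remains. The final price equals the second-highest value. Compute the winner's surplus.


Step 1: Identify the highest value: 459
Step 2: Identify the second-highest value: 391
Step 3: The final price = second-highest value = 391
Step 4: Surplus = 459 - 391 = 68

68


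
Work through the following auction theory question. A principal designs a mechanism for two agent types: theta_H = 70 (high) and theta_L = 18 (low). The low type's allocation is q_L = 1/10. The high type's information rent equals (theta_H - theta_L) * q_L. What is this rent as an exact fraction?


Step 1: theta_H - theta_L = 70 - 18 = 52
Step 2: Information rent = (theta_H - theta_L) * q_L
Step 3: = 52 * 1/10
Step 4: = 26/5

26/5


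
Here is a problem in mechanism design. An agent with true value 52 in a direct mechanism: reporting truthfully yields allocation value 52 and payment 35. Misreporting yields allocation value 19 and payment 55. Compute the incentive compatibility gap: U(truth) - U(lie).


Step 1: U(truth) = value - payment = 52 - 35 = 17
Step 2: U(lie) = allocation - payment = 19 - 55 = -36
Step 3: IC gap = 17 - (-36) = 53

53


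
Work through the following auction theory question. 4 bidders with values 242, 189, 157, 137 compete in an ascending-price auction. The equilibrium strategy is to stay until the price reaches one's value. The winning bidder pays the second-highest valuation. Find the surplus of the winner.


Step 1: Identify the highest value: 242
Step 2: Identify the second-highest value: 189
Step 3: The final price = second-highest value = 189
Step 4: Surplus = 242 - 189 = 53

53


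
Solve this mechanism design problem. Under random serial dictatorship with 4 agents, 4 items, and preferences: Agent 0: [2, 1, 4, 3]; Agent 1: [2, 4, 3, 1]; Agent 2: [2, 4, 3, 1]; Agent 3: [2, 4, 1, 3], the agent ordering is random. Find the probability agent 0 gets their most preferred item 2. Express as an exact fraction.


Step 1: Agent 0 wants item 2
Step 2: There are 24 possible orderings of agents
Step 3: In 6 orderings, agent 0 gets item 2
Step 4: Probability = 6/24 = 1/4

1/4


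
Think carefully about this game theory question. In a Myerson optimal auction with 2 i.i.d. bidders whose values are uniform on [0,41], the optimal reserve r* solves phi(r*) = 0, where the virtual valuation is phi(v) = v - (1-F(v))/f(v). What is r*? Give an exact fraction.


Step 1: For U[0,41], F(v) = v/41 and f(v) = 1/41
Step 2: phi(v) = v - (1 - v/41)/(1/41) = v - (41 - v) = 2v - 41
Step 3: Set phi(r*) = 0: 2r* - 41 = 0
Step 4: r* = 41/2 (the number of bidders n = 2 does not enter)

41/2


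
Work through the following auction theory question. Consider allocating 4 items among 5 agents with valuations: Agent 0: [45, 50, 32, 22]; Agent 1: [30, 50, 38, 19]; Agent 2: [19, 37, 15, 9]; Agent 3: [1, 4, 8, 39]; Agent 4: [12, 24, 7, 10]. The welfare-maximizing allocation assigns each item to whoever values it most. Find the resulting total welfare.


Step 1: For each item, find the maximum value among all agents.
Step 2: Item 0 -> Agent 0 (value 45)
Step 3: Item 1 -> Agent 0 (value 50)
Step 4: Item 2 -> Agent 1 (value 38)
Step 5: Item 3 -> Agent 3 (value 39)
Step 6: Total welfare = 45 + 50 + 38 + 39 = 172

172
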